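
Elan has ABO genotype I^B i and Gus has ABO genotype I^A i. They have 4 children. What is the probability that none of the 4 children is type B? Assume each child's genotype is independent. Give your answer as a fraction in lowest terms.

ABO cross I^B i × I^A i → 1/4 O, 1/4 A, 1/4 B, 1/4 AB.
So P(type B) = 1/4 per child.
P(not type B) = 3/4 for one child; (3/4)^4 = 81/256.

81/256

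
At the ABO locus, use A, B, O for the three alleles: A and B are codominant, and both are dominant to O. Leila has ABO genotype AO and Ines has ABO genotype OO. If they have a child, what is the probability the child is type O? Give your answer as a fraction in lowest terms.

ABO cross AO × OO → offspring phenotypes: 1/2 O, 1/2 A.
So P(type O) = 1/2.

1/2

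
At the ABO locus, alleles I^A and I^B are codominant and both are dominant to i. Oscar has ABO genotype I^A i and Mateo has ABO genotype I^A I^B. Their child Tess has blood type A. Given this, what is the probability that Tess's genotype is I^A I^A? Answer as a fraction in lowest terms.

1/2

Cross I^A i × I^A I^B → 1/4 I^A I^A, 1/4 I^A I^B, 1/4 I^A i, 1/4 I^B i.
Type-A genotypes among offspring: I^A I^A (1/4), I^A i (1/4); total 1/2.
P(I^A I^A | type A) = (1/4) / (1/2) = 1/2.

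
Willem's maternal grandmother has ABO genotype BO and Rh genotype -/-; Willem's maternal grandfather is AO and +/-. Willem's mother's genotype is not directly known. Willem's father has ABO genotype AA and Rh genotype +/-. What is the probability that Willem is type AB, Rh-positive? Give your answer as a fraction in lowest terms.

5/32

Willem's mother's ABO genotype from BO × AO: 1/4 AB, 1/4 AO, 1/4 BO, 1/4 OO.
Crossing each possibility with the father AA and summing P(type AB): 1/4·1/2 + 1/4·0 + 1/4·1/2 + 1/4·0 = 1/4.
Similarly for Rh via the mother's Rh distribution: P(Rh+) = 5/8.
Independent loci: 1/4 × 5/8 = 5/32.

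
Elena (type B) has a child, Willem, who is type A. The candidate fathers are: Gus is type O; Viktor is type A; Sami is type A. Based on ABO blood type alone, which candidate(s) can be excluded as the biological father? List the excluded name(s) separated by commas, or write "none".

A candidate is excluded only if no genotype consistent with his phenotype could produce a type A child with a type B mother.
Gus (type O): no genotype consistent with that phenotype can produce a type-A child with a type-B mother.

Gus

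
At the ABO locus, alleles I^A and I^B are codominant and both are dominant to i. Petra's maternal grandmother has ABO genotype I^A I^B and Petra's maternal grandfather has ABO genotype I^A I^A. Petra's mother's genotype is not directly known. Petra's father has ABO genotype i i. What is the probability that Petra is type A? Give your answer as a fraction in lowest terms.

Petra's mother's ABO genotype from I^A I^B × I^A I^A: 1/2 I^A I^A, 1/2 I^A I^B.
Crossing each possibility with the father i i and summing P(type A): 1/2·1 + 1/2·1/2 = 3/4.

3/4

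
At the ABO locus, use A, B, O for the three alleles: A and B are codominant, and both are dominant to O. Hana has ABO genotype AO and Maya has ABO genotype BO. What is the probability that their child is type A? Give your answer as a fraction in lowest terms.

ABO cross AO × BO → offspring phenotypes: 1/4 O, 1/4 A, 1/4 B, 1/4 AB.
So P(type A) = 1/4.

1/4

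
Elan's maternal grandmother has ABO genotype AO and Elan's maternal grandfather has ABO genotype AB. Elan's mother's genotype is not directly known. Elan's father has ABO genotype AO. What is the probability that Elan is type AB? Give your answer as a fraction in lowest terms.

Elan's mother's ABO genotype from AO × AB: 1/4 AA, 1/4 AB, 1/4 AO, 1/4 BO.
Crossing each possibility with the father AO and summing P(type AB): 1/4·0 + 1/4·1/4 + 1/4·0 + 1/4·1/4 = 1/8.

1/8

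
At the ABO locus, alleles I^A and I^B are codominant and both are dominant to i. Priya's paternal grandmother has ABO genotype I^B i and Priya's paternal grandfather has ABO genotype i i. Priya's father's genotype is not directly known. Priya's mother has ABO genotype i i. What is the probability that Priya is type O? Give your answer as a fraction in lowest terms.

Priya's father's ABO genotype from I^B i × i i: 1/2 I^B i, 1/2 i i.
Crossing each possibility with the mother i i and summing P(type O): 1/2·1/2 + 1/2·1 = 3/4.

3/4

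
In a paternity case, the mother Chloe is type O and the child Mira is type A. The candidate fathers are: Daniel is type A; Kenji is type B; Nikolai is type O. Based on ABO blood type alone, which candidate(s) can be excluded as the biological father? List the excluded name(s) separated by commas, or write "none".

Kenji, Nikolai

A candidate is excluded only if no genotype consistent with his phenotype could produce a type A child with a type O mother.
Kenji (type B): no genotype consistent with that phenotype can produce a type-A child with a type-O mother.
Nikolai (type O): no genotype consistent with that phenotype can produce a type-A child with a type-O mother.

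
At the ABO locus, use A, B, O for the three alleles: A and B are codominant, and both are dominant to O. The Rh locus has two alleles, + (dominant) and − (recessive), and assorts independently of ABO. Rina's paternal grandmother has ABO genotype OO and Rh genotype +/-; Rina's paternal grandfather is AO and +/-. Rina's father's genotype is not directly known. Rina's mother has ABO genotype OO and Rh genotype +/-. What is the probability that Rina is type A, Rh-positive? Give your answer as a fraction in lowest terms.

Rina's father's ABO genotype from OO × AO: 1/2 AO, 1/2 OO.
Crossing each possibility with the mother OO and summing P(type A): 1/2·1/2 + 1/2·0 = 1/4.
Similarly for Rh via the father's Rh distribution: P(Rh+) = 3/4.
Independent loci: 1/4 × 3/4 = 3/16.

3/16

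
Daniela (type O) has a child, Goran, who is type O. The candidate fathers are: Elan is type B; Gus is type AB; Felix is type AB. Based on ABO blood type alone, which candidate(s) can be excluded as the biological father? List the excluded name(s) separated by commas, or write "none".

A candidate is excluded only if no genotype consistent with his phenotype could produce a type O child with a type O mother.
Gus (type AB): no genotype consistent with that phenotype can produce a type-O child with a type-O mother.
Felix (type AB): no genotype consistent with that phenotype can produce a type-O child with a type-O mother.

Gus, Felix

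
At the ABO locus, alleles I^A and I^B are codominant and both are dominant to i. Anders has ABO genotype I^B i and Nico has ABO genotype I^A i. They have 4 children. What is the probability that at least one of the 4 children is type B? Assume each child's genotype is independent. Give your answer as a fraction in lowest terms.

ABO cross I^B i × I^A i → 1/4 O, 1/4 A, 1/4 B, 1/4 AB.
So P(type B) = 1/4 per child.
P(none) = (3/4)^4 = 81/256; P(at least one) = 1 − 81/256 = 175/256.

175/256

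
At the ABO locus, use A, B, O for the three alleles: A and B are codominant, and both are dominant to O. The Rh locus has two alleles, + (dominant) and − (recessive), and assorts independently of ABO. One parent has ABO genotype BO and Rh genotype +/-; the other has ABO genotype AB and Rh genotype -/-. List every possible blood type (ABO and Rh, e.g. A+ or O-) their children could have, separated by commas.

Gametes from BO × AB give offspring ABO genotypes AB, AO, BB, BO, i.e. phenotypes A, B, AB.
Rh cross +/- × -/- → phenotypes Rh+, Rh-.
Combining independently: A+, A-, B+, B-, AB+, AB-.

A+, A-, B+, B-, AB+, AB-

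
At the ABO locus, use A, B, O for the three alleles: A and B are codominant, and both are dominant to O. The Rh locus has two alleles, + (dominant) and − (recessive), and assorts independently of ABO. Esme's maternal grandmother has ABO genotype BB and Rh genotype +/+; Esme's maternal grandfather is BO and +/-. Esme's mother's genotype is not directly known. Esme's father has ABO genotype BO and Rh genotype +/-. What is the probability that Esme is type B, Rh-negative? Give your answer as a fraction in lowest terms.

Esme's mother's ABO genotype from BB × BO: 1/2 BB, 1/2 BO.
Crossing each possibility with the father BO and summing P(type B): 1/2·1 + 1/2·3/4 = 7/8.
Similarly for Rh via the mother's Rh distribution: P(Rh-) = 1/8.
Independent loci: 7/8 × 1/8 = 7/64.

7/64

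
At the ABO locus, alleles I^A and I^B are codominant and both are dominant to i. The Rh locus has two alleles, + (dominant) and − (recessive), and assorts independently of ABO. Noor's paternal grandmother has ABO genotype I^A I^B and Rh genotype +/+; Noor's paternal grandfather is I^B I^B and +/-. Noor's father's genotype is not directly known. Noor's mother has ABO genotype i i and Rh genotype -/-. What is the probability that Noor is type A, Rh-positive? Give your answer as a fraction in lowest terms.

Noor's father's ABO genotype from I^A I^B × I^B I^B: 1/2 I^A I^B, 1/2 I^B I^B.
Crossing each possibility with the mother i i and summing P(type A): 1/2·1/2 + 1/2·0 = 1/4.
Similarly for Rh via the father's Rh distribution: P(Rh+) = 3/4.
Independent loci: 1/4 × 3/4 = 3/16.

3/16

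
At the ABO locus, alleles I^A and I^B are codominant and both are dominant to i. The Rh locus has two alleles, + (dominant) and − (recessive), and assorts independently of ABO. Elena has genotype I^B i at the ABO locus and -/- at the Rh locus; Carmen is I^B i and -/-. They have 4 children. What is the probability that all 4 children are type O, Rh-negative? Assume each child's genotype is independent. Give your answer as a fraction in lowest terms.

ABO cross I^B i × I^B i → 1/4 O, 3/4 B.
Rh cross -/- × -/- → 1 Rh-; so P(type O, Rh-negative) = 1/4 × 1 = 1/4 per child.
All 4 independent: (1/4)^4 = 1/256.

1/256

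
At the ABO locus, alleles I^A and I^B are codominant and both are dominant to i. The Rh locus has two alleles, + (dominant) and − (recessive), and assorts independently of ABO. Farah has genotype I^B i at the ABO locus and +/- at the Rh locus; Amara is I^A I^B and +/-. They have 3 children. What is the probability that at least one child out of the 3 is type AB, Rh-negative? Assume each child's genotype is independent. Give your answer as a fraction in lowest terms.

ABO cross I^B i × I^A I^B → 1/4 A, 1/2 B, 1/4 AB.
Rh cross +/- × +/- → 3/4 Rh+, 1/4 Rh-; so P(type AB, Rh-negative) = 1/4 × 1/4 = 1/16 per child.
P(none) = (15/16)^3 = 3375/4096; P(at least one) = 1 − 3375/4096 = 721/4096.

721/4096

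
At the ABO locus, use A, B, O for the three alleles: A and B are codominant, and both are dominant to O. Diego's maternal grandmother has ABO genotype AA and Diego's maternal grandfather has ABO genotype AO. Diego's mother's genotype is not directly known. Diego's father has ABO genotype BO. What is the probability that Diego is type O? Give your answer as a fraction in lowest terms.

Diego's mother's ABO genotype from AA × AO: 1/2 AA, 1/2 AO.
Crossing each possibility with the father BO and summing P(type O): 1/2·0 + 1/2·1/4 = 1/8.

1/8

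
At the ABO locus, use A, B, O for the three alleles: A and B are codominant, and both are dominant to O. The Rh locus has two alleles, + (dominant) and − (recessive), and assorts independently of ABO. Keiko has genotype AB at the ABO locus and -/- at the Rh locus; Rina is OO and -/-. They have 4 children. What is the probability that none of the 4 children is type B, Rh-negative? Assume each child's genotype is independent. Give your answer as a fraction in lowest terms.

ABO cross AB × OO → 1/2 A, 1/2 B.
Rh cross -/- × -/- → 1 Rh-; so P(type B, Rh-negative) = 1/2 × 1 = 1/2 per child.
P(not type B, Rh-negative) = 1/2 for one child; (1/2)^4 = 1/16.

1/16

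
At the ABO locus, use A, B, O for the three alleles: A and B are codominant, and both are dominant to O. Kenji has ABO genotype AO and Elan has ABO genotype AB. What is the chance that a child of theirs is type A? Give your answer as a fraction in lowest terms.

1/2

ABO cross AO × AB → offspring phenotypes: 1/2 A, 1/4 B, 1/4 AB.
So P(type A) = 1/2.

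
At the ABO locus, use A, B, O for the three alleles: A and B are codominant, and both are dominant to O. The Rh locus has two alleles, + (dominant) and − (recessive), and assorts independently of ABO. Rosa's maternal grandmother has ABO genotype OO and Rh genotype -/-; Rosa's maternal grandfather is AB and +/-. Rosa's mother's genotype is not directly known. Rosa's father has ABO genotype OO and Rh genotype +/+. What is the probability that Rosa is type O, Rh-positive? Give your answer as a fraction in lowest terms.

Rosa's mother's ABO genotype from OO × AB: 1/2 AO, 1/2 BO.
Crossing each possibility with the father OO and summing P(type O): 1/2·1/2 + 1/2·1/2 = 1/2.
Similarly for Rh via the mother's Rh distribution: P(Rh+) = 1.
Independent loci: 1/2 × 1 = 1/2.

1/2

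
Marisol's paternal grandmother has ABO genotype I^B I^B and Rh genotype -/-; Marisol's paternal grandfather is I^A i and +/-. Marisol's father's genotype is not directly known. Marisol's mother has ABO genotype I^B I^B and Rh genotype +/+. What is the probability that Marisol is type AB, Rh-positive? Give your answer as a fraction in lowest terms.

Marisol's father's ABO genotype from I^B I^B × I^A i: 1/2 I^A I^B, 1/2 I^B i.
Crossing each possibility with the mother I^B I^B and summing P(type AB): 1/2·1/2 + 1/2·0 = 1/4.
Similarly for Rh via the father's Rh distribution: P(Rh+) = 1.
Independent loci: 1/4 × 1 = 1/4.

1/4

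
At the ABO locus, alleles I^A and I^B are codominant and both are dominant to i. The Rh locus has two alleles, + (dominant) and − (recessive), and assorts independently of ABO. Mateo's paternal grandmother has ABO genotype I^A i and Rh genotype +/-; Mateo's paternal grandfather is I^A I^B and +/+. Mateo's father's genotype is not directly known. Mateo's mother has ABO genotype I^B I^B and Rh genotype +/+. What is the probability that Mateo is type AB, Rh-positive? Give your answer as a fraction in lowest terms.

Mateo's father's ABO genotype from I^A i × I^A I^B: 1/4 I^A I^A, 1/4 I^A I^B, 1/4 I^A i, 1/4 I^B i.
Crossing each possibility with the mother I^B I^B and summing P(type AB): 1/4·1 + 1/4·1/2 + 1/4·1/2 + 1/4·0 = 1/2.
Similarly for Rh via the father's Rh distribution: P(Rh+) = 1.
Independent loci: 1/2 × 1 = 1/2.

1/2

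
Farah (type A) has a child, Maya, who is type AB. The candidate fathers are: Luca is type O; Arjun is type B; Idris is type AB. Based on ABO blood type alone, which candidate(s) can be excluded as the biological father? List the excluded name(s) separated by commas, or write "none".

Luca

A candidate is excluded only if no genotype consistent with his phenotype could produce a type AB child with a type A mother.
Luca (type O): no genotype consistent with that phenotype can produce a type-AB child with a type-A mother.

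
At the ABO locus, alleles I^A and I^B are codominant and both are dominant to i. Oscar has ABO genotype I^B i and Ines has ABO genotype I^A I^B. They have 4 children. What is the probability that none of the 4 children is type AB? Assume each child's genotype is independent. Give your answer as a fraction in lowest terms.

81/256

ABO cross I^B i × I^A I^B → 1/4 A, 1/2 B, 1/4 AB.
So P(type AB) = 1/4 per child.
P(not type AB) = 3/4 for one child; (3/4)^4 = 81/256.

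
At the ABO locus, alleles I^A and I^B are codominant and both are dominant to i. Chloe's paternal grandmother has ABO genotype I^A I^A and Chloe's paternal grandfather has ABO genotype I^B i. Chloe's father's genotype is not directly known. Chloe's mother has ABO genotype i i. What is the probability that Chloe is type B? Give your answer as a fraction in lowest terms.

1/4

Chloe's father's ABO genotype from I^A I^A × I^B i: 1/2 I^A I^B, 1/2 I^A i.
Crossing each possibility with the mother i i and summing P(type B): 1/2·1/2 + 1/2·0 = 1/4.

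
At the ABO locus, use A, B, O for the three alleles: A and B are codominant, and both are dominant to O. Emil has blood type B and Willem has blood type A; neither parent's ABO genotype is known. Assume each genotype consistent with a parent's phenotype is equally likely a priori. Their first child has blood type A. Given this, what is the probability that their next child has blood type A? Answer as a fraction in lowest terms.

5/12

Possible genotypes: Emil ∈ {BB, BO}; Willem ∈ {AA, AO}.
Weight each parental genotype pair by prior × P(type-A child):
  BO × AA: posterior weight 2/3; P(next child type A) = 1/2.
  BO × AO: posterior weight 1/3; P(next child type A) = 1/4.
Weighted sum = 5/12.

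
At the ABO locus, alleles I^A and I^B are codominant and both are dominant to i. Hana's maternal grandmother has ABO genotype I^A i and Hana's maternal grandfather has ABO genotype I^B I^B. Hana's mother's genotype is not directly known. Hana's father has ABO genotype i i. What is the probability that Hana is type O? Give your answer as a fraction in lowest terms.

Hana's mother's ABO genotype from I^A i × I^B I^B: 1/2 I^A I^B, 1/2 I^B i.
Crossing each possibility with the father i i and summing P(type O): 1/2·0 + 1/2·1/2 = 1/4.

1/4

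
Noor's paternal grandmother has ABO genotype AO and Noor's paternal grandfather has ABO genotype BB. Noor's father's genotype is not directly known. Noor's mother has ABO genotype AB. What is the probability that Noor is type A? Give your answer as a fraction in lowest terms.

1/4

Noor's father's ABO genotype from AO × BB: 1/2 AB, 1/2 BO.
Crossing each possibility with the mother AB and summing P(type A): 1/2·1/4 + 1/2·1/4 = 1/4.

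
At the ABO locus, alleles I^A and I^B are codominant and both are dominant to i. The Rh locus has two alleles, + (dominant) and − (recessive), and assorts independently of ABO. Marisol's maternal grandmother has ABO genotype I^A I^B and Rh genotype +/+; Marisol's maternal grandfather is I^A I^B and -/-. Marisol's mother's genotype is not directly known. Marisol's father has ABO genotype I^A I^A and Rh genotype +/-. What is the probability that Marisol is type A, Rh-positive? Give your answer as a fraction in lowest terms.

3/8

Marisol's mother's ABO genotype from I^A I^B × I^A I^B: 1/4 I^A I^A, 1/2 I^A I^B, 1/4 I^B I^B.
Crossing each possibility with the father I^A I^A and summing P(type A): 1/4·1 + 1/2·1/2 + 1/4·0 = 1/2.
Similarly for Rh via the mother's Rh distribution: P(Rh+) = 3/4.
Independent loci: 1/2 × 3/4 = 3/8.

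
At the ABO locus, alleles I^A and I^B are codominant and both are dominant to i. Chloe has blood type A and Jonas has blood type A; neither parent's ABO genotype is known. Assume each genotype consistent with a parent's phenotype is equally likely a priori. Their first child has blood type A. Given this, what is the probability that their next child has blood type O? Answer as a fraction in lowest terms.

1/20

Possible genotypes: Chloe ∈ {I^A I^A, I^A i}; Jonas ∈ {I^A I^A, I^A i}.
Weight each parental genotype pair by prior × P(type-A child):
  I^A I^A × I^A I^A: posterior weight 4/15; P(next child type O) = 0.
  I^A I^A × I^A i: posterior weight 4/15; P(next child type O) = 0.
  I^A i × I^A I^A: posterior weight 4/15; P(next child type O) = 0.
  I^A i × I^A i: posterior weight 1/5; P(next child type O) = 1/4.
Weighted sum = 1/20.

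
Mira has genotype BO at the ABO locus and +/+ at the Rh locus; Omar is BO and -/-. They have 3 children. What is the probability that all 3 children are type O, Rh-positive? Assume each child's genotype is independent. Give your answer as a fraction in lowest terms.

ABO cross BO × BO → 1/4 O, 3/4 B.
Rh cross +/+ × -/- → 1 Rh+; so P(type O, Rh-positive) = 1/4 × 1 = 1/4 per child.
All 3 independent: (1/4)^3 = 1/64.

1/64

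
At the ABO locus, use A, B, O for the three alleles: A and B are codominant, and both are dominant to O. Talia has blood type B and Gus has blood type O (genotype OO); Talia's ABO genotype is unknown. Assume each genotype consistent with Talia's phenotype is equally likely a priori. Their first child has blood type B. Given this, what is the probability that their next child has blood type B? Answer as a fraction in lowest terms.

5/6

Possible genotypes: Talia ∈ {BB, BO}; Gus ∈ {OO}.
Weight each parental genotype pair by prior × P(type-B child):
  BB × OO: posterior weight 2/3; P(next child type B) = 1.
  BO × OO: posterior weight 1/3; P(next child type B) = 1/2.
Weighted sum = 5/6.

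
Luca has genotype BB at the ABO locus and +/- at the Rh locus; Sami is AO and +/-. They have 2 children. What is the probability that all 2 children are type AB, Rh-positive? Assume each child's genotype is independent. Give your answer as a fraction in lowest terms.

ABO cross BB × AO → 1/2 B, 1/2 AB.
Rh cross +/- × +/- → 3/4 Rh+, 1/4 Rh-; so P(type AB, Rh-positive) = 1/2 × 3/4 = 3/8 per child.
All 2 independent: (3/8)^2 = 9/64.

9/64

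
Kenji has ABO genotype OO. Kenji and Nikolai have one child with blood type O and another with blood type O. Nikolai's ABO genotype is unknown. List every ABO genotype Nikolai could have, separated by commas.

For each candidate genotype of Nikolai, check whether crossing it with OO can produce every observed child phenotype.
  AA → possible child types {A} ✗
  AB → possible child types {A, B} ✗
  AO → possible child types {O, A} ✓
  BB → possible child types {B} ✗
  BO → possible child types {O, B} ✓
  OO → possible child types {O} ✓

AO, BO, OO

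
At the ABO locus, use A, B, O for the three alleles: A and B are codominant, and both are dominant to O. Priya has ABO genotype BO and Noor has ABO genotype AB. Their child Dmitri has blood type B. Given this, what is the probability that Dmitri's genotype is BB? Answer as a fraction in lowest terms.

Cross BO × AB → 1/4 AB, 1/4 AO, 1/4 BB, 1/4 BO.
Type-B genotypes among offspring: BB (1/4), BO (1/4); total 1/2.
P(BB | type B) = (1/4) / (1/2) = 1/2.

1/2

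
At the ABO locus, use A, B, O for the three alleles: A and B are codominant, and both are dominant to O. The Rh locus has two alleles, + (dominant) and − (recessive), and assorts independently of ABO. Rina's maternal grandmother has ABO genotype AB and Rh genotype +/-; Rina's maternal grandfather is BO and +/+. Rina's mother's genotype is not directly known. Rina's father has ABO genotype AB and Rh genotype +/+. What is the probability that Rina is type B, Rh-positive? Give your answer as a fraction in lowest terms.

3/8

Rina's mother's ABO genotype from AB × BO: 1/4 AB, 1/4 AO, 1/4 BB, 1/4 BO.
Crossing each possibility with the father AB and summing P(type B): 1/4·1/4 + 1/4·1/4 + 1/4·1/2 + 1/4·1/2 = 3/8.
Similarly for Rh via the mother's Rh distribution: P(Rh+) = 1.
Independent loci: 3/8 × 1 = 3/8.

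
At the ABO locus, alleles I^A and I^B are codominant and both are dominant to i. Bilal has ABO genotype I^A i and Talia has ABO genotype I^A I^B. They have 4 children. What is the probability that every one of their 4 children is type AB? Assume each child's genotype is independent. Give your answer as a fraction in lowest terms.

1/256

ABO cross I^A i × I^A I^B → 1/2 A, 1/4 B, 1/4 AB.
So P(type AB) = 1/4 per child.
All 4 independent: (1/4)^4 = 1/256.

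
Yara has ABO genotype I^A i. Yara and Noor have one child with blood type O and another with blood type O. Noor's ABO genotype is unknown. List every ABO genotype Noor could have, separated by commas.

I^A i, I^B i, i i

For each candidate genotype of Noor, check whether crossing it with I^A i can produce every observed child phenotype.
  I^A I^A → possible child types {A} ✗
  I^A I^B → possible child types {A, B, AB} ✗
  I^A i → possible child types {O, A} ✓
  I^B I^B → possible child types {B, AB} ✗
  I^B i → possible child types {O, A, B, AB} ✓
  i i → possible child types {O, A} ✓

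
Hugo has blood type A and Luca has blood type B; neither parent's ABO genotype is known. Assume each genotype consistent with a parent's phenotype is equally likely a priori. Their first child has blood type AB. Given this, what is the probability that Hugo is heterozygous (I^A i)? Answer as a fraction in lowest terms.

Possible genotypes: Hugo ∈ {I^A I^A, I^A i}; Luca ∈ {I^B I^B, I^B i}.
Weight each parental genotype pair by prior × P(type-AB child):
  I^A I^A × I^B I^B: posterior weight 4/9.
  I^A I^A × I^B i: posterior weight 2/9.
  I^A i × I^B I^B: posterior weight 2/9.
  I^A i × I^B i: posterior weight 1/9.
Sum the posterior weight over pairs where Hugo is I^A i: 1/3.

1/3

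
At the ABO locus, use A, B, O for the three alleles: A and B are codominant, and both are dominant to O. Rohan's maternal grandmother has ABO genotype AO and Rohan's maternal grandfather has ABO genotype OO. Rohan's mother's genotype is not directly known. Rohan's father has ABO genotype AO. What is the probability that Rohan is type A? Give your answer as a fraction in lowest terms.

5/8

Rohan's mother's ABO genotype from AO × OO: 1/2 AO, 1/2 OO.
Crossing each possibility with the father AO and summing P(type A): 1/2·3/4 + 1/2·1/2 = 5/8.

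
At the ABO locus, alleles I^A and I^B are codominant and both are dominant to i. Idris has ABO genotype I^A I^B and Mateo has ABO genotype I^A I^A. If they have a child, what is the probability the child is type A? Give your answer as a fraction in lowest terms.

ABO cross I^A I^B × I^A I^A → offspring phenotypes: 1/2 A, 1/2 AB.
So P(type A) = 1/2.

1/2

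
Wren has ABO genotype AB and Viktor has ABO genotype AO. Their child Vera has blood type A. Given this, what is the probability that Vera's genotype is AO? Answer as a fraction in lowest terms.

Cross AB × AO → 1/4 AA, 1/4 AB, 1/4 AO, 1/4 BO.
Type-A genotypes among offspring: AA (1/4), AO (1/4); total 1/2.
P(AO | type A) = (1/4) / (1/2) = 1/2.

1/2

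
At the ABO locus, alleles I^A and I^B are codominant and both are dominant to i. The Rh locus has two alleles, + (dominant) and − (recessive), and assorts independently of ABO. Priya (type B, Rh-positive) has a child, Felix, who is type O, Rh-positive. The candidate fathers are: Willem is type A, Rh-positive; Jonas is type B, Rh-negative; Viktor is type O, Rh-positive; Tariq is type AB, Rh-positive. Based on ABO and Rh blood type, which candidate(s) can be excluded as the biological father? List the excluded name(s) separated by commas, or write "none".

A candidate is excluded only if no genotype consistent with his phenotype could produce a type O, Rh-positive child with a type B, Rh-positive mother.
Tariq (type AB, Rh+): no genotype consistent with that phenotype can produce a type-O Rh+ child with a type-B mother.

Tariq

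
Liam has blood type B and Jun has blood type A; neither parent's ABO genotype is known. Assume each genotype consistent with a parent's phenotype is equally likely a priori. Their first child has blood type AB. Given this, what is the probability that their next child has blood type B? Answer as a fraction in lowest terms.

5/36

Possible genotypes: Liam ∈ {I^B I^B, I^B i}; Jun ∈ {I^A I^A, I^A i}.
Weight each parental genotype pair by prior × P(type-AB child):
  I^B I^B × I^A I^A: posterior weight 4/9; P(next child type B) = 0.
  I^B I^B × I^A i: posterior weight 2/9; P(next child type B) = 1/2.
  I^B i × I^A I^A: posterior weight 2/9; P(next child type B) = 0.
  I^B i × I^A i: posterior weight 1/9; P(next child type B) = 1/4.
Weighted sum = 5/36.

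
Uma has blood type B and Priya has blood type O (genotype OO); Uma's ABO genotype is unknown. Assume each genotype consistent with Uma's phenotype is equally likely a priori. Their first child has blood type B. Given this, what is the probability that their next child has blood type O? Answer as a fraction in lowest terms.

Possible genotypes: Uma ∈ {BB, BO}; Priya ∈ {OO}.
Weight each parental genotype pair by prior × P(type-B child):
  BB × OO: posterior weight 2/3; P(next child type O) = 0.
  BO × OO: posterior weight 1/3; P(next child type O) = 1/2.
Weighted sum = 1/6.

1/6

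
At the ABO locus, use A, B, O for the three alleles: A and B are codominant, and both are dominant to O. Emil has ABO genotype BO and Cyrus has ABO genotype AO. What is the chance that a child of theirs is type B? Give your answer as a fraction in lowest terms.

ABO cross BO × AO → offspring phenotypes: 1/4 O, 1/4 A, 1/4 B, 1/4 AB.
So P(type B) = 1/4.

1/4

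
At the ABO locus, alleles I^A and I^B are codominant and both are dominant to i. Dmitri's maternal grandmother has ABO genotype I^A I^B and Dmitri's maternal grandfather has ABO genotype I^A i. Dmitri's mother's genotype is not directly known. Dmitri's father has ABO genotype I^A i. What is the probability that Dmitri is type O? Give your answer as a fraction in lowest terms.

1/8

Dmitri's mother's ABO genotype from I^A I^B × I^A i: 1/4 I^A I^A, 1/4 I^A I^B, 1/4 I^A i, 1/4 I^B i.
Crossing each possibility with the father I^A i and summing P(type O): 1/4·0 + 1/4·0 + 1/4·1/4 + 1/4·1/4 = 1/8.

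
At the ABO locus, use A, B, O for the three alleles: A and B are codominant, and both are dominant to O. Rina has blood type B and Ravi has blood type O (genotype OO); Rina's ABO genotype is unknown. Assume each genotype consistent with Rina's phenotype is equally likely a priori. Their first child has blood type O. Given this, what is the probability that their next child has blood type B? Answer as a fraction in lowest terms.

1/2

Possible genotypes: Rina ∈ {BB, BO}; Ravi ∈ {OO}.
Weight each parental genotype pair by prior × P(type-O child):
  BO × OO: posterior weight 1; P(next child type B) = 1/2.
Weighted sum = 1/2.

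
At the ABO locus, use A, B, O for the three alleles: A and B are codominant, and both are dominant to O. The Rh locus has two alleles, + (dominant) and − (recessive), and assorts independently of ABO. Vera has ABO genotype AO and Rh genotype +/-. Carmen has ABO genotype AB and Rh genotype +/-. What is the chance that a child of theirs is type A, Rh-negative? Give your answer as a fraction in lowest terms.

ABO cross AO × AB → offspring phenotypes: 1/2 A, 1/4 B, 1/4 AB.
Rh cross +/- × +/- → 3/4 Rh+, 1/4 Rh-.
Independent loci: P(type A, Rh-negative) = 1/2 × 1/4 = 1/8.

1/8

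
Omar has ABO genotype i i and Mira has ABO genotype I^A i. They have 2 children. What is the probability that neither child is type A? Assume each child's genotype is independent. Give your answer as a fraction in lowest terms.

ABO cross i i × I^A i → 1/2 O, 1/2 A.
So P(type A) = 1/2 per child.
P(not type A) = 1/2 for one child; (1/2)^2 = 1/4.

1/4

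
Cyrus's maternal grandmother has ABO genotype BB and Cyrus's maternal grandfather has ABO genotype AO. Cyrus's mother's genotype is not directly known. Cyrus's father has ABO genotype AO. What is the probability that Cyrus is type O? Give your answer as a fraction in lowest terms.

Cyrus's mother's ABO genotype from BB × AO: 1/2 AB, 1/2 BO.
Crossing each possibility with the father AO and summing P(type O): 1/2·0 + 1/2·1/4 = 1/8.

1/8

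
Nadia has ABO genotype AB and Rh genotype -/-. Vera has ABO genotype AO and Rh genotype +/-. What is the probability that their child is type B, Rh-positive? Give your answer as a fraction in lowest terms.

ABO cross AB × AO → offspring phenotypes: 1/2 A, 1/4 B, 1/4 AB.
Rh cross -/- × +/- → 1/2 Rh+, 1/2 Rh-.
Independent loci: P(type B, Rh-positive) = 1/4 × 1/2 = 1/8.

1/8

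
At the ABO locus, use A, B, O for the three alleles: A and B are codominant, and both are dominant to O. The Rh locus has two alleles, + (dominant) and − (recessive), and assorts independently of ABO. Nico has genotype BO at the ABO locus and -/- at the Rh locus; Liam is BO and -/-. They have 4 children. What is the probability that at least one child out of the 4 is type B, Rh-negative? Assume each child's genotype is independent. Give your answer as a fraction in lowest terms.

ABO cross BO × BO → 1/4 O, 3/4 B.
Rh cross -/- × -/- → 1 Rh-; so P(type B, Rh-negative) = 3/4 × 1 = 3/4 per child.
P(none) = (1/4)^4 = 1/256; P(at least one) = 1 − 1/256 = 255/256.

255/256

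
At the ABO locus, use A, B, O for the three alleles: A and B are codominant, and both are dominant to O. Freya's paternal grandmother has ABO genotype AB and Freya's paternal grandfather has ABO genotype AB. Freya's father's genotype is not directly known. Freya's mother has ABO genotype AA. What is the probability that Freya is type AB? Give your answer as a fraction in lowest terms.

1/2

Freya's father's ABO genotype from AB × AB: 1/4 AA, 1/2 AB, 1/4 BB.
Crossing each possibility with the mother AA and summing P(type AB): 1/4·0 + 1/2·1/2 + 1/4·1 = 1/2.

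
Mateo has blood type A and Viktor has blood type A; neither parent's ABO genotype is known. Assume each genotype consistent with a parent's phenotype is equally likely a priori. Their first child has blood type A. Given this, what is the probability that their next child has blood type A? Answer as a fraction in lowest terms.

19/20

Possible genotypes: Mateo ∈ {AA, AO}; Viktor ∈ {AA, AO}.
Weight each parental genotype pair by prior × P(type-A child):
  AA × AA: posterior weight 4/15; P(next child type A) = 1.
  AA × AO: posterior weight 4/15; P(next child type A) = 1.
  AO × AA: posterior weight 4/15; P(next child type A) = 1.
  AO × AO: posterior weight 1/5; P(next child type A) = 3/4.
Weighted sum = 19/20.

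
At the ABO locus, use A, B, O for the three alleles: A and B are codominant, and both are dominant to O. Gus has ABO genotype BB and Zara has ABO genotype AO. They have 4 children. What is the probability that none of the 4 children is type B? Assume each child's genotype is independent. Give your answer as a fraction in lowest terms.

1/16

ABO cross BB × AO → 1/2 B, 1/2 AB.
So P(type B) = 1/2 per child.
P(not type B) = 1/2 for one child; (1/2)^4 = 1/16.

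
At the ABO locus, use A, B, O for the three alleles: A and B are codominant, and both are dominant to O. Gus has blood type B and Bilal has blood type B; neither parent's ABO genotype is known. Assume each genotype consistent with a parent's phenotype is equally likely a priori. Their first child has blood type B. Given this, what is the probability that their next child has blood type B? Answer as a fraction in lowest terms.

Possible genotypes: Gus ∈ {BB, BO}; Bilal ∈ {BB, BO}.
Weight each parental genotype pair by prior × P(type-B child):
  BB × BB: posterior weight 4/15; P(next child type B) = 1.
  BB × BO: posterior weight 4/15; P(next child type B) = 1.
  BO × BB: posterior weight 4/15; P(next child type B) = 1.
  BO × BO: posterior weight 1/5; P(next child type B) = 3/4.
Weighted sum = 19/20.

19/20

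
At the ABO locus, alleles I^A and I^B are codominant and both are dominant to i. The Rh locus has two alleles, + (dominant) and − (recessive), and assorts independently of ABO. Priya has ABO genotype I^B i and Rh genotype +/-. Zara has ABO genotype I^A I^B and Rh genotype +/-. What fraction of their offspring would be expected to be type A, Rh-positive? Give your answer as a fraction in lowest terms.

ABO cross I^B i × I^A I^B → offspring phenotypes: 1/4 A, 1/2 B, 1/4 AB.
Rh cross +/- × +/- → 3/4 Rh+, 1/4 Rh-.
Independent loci: P(type A, Rh-positive) = 1/4 × 3/4 = 3/16.

3/16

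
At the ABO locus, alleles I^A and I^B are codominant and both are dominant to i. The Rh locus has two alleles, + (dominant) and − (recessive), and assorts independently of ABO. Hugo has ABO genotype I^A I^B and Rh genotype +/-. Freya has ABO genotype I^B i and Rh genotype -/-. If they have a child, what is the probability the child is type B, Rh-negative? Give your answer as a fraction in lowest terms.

ABO cross I^A I^B × I^B i → offspring phenotypes: 1/4 A, 1/2 B, 1/4 AB.
Rh cross +/- × -/- → 1/2 Rh+, 1/2 Rh-.
Independent loci: P(type B, Rh-negative) = 1/2 × 1/2 = 1/4.

1/4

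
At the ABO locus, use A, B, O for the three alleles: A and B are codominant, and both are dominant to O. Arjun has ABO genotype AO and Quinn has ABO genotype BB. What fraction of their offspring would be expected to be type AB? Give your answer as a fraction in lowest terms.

1/2

ABO cross AO × BB → offspring phenotypes: 1/2 B, 1/2 AB.
So P(type AB) = 1/2.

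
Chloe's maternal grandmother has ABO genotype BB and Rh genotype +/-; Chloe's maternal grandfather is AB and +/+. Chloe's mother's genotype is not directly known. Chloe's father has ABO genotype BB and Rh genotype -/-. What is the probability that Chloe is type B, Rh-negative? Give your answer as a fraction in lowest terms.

Chloe's mother's ABO genotype from BB × AB: 1/2 AB, 1/2 BB.
Crossing each possibility with the father BB and summing P(type B): 1/2·1/2 + 1/2·1 = 3/4.
Similarly for Rh via the mother's Rh distribution: P(Rh-) = 1/4.
Independent loci: 3/4 × 1/4 = 3/16.

3/16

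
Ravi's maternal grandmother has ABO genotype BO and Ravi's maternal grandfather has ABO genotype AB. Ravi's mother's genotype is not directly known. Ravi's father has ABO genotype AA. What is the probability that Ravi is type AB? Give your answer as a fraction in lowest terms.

1/2

Ravi's mother's ABO genotype from BO × AB: 1/4 AB, 1/4 AO, 1/4 BB, 1/4 BO.
Crossing each possibility with the father AA and summing P(type AB): 1/4·1/2 + 1/4·0 + 1/4·1 + 1/4·1/2 = 1/2.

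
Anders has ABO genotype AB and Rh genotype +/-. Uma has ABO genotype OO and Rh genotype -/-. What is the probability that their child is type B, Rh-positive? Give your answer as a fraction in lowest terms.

1/4

ABO cross AB × OO → offspring phenotypes: 1/2 A, 1/2 B.
Rh cross +/- × -/- → 1/2 Rh+, 1/2 Rh-.
Independent loci: P(type B, Rh-positive) = 1/2 × 1/2 = 1/4.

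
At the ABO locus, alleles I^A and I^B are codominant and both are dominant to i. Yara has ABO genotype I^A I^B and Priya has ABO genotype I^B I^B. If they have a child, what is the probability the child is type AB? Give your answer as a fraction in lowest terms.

1/2

ABO cross I^A I^B × I^B I^B → offspring phenotypes: 1/2 B, 1/2 AB.
So P(type AB) = 1/2.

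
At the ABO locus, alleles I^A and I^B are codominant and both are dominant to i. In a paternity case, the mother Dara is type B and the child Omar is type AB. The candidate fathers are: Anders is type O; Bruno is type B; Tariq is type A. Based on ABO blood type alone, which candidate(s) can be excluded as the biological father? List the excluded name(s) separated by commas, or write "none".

A candidate is excluded only if no genotype consistent with his phenotype could produce a type AB child with a type B mother.
Anders (type O): no genotype consistent with that phenotype can produce a type-AB child with a type-B mother.
Bruno (type B): no genotype consistent with that phenotype can produce a type-AB child with a type-B mother.

Anders, Bruno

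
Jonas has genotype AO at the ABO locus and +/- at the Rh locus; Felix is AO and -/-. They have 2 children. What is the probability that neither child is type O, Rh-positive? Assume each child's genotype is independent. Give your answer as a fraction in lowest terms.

49/64

ABO cross AO × AO → 1/4 O, 3/4 A.
Rh cross +/- × -/- → 1/2 Rh+, 1/2 Rh-; so P(type O, Rh-positive) = 1/4 × 1/2 = 1/8 per child.
P(not type O, Rh-positive) = 7/8 for one child; (7/8)^2 = 49/64.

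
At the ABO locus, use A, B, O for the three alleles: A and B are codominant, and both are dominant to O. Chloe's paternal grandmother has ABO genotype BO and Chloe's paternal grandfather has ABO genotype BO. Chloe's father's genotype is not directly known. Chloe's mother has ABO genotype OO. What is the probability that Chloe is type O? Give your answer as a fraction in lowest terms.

1/2

Chloe's father's ABO genotype from BO × BO: 1/4 BB, 1/2 BO, 1/4 OO.
Crossing each possibility with the mother OO and summing P(type O): 1/4·0 + 1/2·1/2 + 1/4·1 = 1/2.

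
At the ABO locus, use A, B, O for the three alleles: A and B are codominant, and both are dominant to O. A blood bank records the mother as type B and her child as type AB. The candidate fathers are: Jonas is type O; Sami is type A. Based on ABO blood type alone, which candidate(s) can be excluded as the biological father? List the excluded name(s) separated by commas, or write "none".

Jonas

A candidate is excluded only if no genotype consistent with his phenotype could produce a type AB child with a type B mother.
Jonas (type O): no genotype consistent with that phenotype can produce a type-AB child with a type-B mother.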